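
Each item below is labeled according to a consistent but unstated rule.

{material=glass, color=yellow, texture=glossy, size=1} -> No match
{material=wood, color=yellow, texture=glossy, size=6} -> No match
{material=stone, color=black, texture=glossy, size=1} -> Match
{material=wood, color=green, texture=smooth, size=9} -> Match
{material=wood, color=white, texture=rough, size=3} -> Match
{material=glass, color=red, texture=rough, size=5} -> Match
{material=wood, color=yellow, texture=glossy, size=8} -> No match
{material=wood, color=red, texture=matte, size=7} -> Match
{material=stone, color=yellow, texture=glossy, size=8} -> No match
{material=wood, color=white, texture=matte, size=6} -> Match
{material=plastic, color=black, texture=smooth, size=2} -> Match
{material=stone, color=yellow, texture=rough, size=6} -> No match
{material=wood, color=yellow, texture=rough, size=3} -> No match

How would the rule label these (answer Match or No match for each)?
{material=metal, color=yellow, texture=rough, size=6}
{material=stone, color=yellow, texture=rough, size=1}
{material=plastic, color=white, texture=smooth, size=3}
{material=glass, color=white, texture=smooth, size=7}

No match, No match, Match, Match

One predicate separates the groups cleanly: color is not yellow.
{material=metal, color=yellow, texture=rough, size=6}: color is yellow, lacks this property → No match.
{material=stone, color=yellow, texture=rough, size=1}: color is yellow, lacks this property → No match.
{material=plastic, color=white, texture=smooth, size=3}: color is white, qualifies → Match.
{material=glass, color=white, texture=smooth, size=7}: color is white, qualifies → Match.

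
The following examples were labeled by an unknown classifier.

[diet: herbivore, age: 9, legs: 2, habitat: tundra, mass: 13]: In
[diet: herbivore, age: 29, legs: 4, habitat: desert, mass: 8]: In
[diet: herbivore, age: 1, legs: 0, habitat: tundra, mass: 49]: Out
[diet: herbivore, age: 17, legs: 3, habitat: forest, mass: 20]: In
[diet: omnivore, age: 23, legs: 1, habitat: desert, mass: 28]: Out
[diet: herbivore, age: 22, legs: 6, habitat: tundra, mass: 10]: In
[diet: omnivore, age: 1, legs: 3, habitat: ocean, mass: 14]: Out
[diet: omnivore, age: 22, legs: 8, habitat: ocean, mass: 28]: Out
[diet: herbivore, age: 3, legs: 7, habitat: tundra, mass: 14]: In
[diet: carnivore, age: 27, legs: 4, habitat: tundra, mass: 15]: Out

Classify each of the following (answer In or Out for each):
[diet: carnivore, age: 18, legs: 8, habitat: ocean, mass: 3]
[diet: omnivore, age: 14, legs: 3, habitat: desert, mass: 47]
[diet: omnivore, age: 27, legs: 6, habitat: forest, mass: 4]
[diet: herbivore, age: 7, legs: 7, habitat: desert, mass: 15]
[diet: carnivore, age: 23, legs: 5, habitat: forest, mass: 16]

Out, Out, Out, In, Out

The common property of the 'In' items is: diet is herbivore AND age ≥ 3. No 'Out' item has it.
[diet: carnivore, age: 18, legs: 8, habitat: ocean, mass: 3]: diet is carnivore, age = 18, doesn't match → Out. [diet: omnivore, age: 14, legs: 3, habitat: desert, mass: 47]: diet is omnivore, age = 14, doesn't match → Out. [diet: omnivore, age: 27, legs: 6, habitat: forest, mass: 4]: diet is omnivore, age = 27, doesn't match → Out. [diet: herbivore, age: 7, legs: 7, habitat: desert, mass: 15]: diet is herbivore, age = 7, qualifies → In. [diet: carnivore, age: 23, legs: 5, habitat: forest, mass: 16]: diet is carnivore, age = 23, doesn't match → Out.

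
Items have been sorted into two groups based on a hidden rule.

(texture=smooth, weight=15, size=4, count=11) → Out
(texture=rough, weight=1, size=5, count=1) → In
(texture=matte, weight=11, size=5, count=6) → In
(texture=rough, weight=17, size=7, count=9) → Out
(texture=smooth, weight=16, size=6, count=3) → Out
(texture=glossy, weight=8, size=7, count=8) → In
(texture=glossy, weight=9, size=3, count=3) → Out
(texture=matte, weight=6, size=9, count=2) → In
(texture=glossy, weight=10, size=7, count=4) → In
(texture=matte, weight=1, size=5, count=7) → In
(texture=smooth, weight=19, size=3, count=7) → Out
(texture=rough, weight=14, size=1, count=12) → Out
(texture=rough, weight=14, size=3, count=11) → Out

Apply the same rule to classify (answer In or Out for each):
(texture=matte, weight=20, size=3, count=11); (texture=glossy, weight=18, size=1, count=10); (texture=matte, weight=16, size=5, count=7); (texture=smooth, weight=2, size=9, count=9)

One predicate separates the groups cleanly: size ≥ 4 AND weight ≤ 11.
(texture=matte, weight=20, size=3, count=11) — size = 3, weight = 20, hence Out.
(texture=glossy, weight=18, size=1, count=10) — size = 1, weight = 18, hence Out.
(texture=matte, weight=16, size=5, count=7) — size = 5, weight = 16, hence Out.
(texture=smooth, weight=2, size=9, count=9) — size = 9, weight = 2, hence In.

Out, Out, Out, In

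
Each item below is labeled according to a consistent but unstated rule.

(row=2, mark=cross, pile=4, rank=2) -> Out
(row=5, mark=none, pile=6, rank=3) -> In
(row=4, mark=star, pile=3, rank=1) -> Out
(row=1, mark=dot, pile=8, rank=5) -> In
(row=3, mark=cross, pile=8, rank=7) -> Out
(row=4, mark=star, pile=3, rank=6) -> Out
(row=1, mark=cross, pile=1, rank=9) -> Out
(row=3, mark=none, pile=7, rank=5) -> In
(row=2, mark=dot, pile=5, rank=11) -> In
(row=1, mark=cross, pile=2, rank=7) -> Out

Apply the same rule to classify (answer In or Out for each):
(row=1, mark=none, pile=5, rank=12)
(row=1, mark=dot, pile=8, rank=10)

In, In

All 'In' examples share one property — mark is none OR mark is dot — and every 'Out' example lacks it.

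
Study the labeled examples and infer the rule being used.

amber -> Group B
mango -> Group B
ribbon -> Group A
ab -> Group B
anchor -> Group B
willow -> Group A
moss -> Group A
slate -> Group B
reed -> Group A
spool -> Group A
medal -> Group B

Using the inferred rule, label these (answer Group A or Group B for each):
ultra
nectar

Group B, Group B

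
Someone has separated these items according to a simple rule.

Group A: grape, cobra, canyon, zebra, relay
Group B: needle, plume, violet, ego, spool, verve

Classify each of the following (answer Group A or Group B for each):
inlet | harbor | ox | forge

Group B, Group A, Group B, Group B

All 'Group A' examples share one property — contains 'a' — and every 'Group B' example lacks it.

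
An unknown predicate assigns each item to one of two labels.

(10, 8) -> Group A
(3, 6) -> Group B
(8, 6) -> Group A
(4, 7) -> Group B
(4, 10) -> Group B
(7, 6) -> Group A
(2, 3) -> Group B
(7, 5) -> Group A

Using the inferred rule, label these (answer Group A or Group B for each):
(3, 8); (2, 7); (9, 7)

Group B, Group B, Group A

The classifier is using: first > second.
(3, 8) → 3 < 8 → Group B. (2, 7) → 2 < 7 → Group B. (9, 7) → 9 > 7 → Group A.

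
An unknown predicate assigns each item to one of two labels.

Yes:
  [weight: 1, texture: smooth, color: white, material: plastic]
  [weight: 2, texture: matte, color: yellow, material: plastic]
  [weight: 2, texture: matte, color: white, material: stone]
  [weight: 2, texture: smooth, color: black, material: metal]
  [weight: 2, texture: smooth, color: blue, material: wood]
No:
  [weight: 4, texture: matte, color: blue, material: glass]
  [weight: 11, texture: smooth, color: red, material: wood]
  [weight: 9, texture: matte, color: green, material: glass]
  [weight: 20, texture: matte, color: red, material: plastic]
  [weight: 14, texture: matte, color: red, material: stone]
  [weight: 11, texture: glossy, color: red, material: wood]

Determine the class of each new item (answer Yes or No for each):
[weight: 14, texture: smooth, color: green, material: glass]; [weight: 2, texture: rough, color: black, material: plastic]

A rule that fits every label: weight ≤ 2 — true of each 'Yes' example, false of each 'No' one.
[weight: 14, texture: smooth, color: green, material: glass] — weight = 14, hence No. [weight: 2, texture: rough, color: black, material: plastic] — weight = 2, hence Yes.

No, Yes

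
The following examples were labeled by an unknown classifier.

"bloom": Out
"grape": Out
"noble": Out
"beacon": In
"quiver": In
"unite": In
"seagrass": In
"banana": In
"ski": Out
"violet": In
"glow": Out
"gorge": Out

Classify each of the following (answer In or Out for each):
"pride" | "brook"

Out, Out

Rule: has ≥ 3 vowels. This holds for each 'In' example and fails for each 'Out' one.
"pride" → 2 vowels → Out.
"brook" → 2 vowels → Out.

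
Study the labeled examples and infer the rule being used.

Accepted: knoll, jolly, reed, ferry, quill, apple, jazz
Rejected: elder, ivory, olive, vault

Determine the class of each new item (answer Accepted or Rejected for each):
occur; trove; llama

The rule appears to be: has a double letter.

Accepted, Rejected, Accepted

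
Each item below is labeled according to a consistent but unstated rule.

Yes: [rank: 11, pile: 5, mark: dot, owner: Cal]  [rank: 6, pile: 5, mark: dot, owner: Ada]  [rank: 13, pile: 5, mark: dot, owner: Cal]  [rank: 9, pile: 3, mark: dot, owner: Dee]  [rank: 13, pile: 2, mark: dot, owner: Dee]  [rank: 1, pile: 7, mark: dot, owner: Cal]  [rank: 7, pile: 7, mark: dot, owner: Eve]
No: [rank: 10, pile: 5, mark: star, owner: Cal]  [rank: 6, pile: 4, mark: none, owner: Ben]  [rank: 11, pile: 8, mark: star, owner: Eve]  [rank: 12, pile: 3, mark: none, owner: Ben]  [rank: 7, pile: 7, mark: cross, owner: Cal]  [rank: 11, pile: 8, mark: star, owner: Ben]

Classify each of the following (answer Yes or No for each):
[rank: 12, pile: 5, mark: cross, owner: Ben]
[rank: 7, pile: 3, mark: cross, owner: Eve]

No, No

The common property of the 'Yes' items is: mark is dot. No 'No' item has it.
[rank: 12, pile: 5, mark: cross, owner: Ben]: mark is cross — fails this test, so No.
[rank: 7, pile: 3, mark: cross, owner: Eve]: mark is cross — fails this test, so No.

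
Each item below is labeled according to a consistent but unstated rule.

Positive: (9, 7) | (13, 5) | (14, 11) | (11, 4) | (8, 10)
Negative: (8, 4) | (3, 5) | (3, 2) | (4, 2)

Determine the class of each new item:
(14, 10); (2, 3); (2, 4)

The common property of the 'Positive' items is: sum ≥ 15. No 'Negative' item has it.
(14, 10) → 14+10 = 24 → Positive.
(2, 3) → 2+3 = 5 → Negative.
(2, 4) → 2+4 = 6 → Negative.

Positive, Negative, Negative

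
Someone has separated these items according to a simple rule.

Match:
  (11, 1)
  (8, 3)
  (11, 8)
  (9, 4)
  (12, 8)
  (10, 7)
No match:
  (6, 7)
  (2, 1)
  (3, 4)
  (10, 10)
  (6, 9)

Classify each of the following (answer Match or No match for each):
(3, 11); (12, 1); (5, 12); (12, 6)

No match, Match, No match, Match

Every 'Match' example satisfies: first > second AND sum ≥ 7. None of the 'No match' examples do.
No match: (3, 11), since 3 < 11, 3+11 = 14.
Match: (12, 1), since 12 > 1, 12+1 = 13.
No match: (5, 12), since 5 < 12, 5+12 = 17.
Match: (12, 6), since 12 > 6, 12+6 = 18.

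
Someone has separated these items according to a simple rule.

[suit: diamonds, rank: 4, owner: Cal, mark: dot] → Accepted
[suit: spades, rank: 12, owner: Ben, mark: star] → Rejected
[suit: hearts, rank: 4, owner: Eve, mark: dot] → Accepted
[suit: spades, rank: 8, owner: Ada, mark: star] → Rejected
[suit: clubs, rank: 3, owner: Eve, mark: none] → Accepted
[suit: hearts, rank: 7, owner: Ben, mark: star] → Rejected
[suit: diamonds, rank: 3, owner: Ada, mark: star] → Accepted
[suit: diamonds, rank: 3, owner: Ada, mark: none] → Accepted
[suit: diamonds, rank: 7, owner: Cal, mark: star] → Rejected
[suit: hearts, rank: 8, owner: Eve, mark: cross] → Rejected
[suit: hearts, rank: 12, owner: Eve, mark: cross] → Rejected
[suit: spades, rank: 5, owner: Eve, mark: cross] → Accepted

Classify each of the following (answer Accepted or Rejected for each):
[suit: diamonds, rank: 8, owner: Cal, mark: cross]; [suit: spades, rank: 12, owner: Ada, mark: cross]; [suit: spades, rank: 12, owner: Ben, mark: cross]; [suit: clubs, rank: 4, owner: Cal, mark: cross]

Rejected, Rejected, Rejected, Accepted

The distinguishing property — rank ≤ 5 — holds for all the 'Accepted' cases and none of the 'Rejected' cases.
[suit: diamonds, rank: 8, owner: Cal, mark: cross]: Rejected (rank = 8).
[suit: spades, rank: 12, owner: Ada, mark: cross]: Rejected (rank = 12).
[suit: spades, rank: 12, owner: Ben, mark: cross]: Rejected (rank = 12).
[suit: clubs, rank: 4, owner: Cal, mark: cross]: Accepted (rank = 4).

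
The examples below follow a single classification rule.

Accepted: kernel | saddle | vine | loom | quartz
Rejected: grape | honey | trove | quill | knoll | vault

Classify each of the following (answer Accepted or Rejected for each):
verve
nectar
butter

A rule that fits every label: even length — true of each 'Accepted' example, false of each 'Rejected' one.
verve: length 5 — doesn't qualify, so Rejected. nectar: length 6 — passes, so Accepted. butter: length 6 — passes, so Accepted.

Rejected, Accepted, Accepted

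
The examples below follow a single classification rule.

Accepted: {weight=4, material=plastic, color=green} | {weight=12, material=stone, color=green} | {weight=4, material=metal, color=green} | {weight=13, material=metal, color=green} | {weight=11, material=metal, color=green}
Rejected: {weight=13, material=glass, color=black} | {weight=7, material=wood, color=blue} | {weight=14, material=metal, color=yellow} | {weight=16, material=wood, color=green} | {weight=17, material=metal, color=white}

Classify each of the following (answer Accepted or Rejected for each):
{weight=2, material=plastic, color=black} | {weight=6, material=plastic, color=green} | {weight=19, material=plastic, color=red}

The rule appears to be: color is green AND weight ≤ 13.
{weight=2, material=plastic, color=black}: Rejected (color is black, weight = 2).
{weight=6, material=plastic, color=green}: Accepted (color is green, weight = 6).
{weight=19, material=plastic, color=red}: Rejected (color is red, weight = 19).

Rejected, Accepted, Rejected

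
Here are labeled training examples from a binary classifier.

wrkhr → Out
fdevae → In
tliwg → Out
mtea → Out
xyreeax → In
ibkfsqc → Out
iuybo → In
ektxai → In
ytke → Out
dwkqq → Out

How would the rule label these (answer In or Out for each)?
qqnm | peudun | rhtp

The classifier is using: has ≥ 3 vowels.
Out: qqnm, since 0 vowels. In: peudun, since 3 vowels. Out: rhtp, since 0 vowels.

Out, In, Out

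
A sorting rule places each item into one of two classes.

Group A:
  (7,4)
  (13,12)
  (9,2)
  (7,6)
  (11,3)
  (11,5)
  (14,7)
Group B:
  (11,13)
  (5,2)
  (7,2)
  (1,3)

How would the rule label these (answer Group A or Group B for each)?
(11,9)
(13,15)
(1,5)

Every 'Group A' example satisfies: first > second AND sum ≥ 11. None of the 'Group B' examples do.
(11,9): Group A (11 > 9, 11+9 = 20).
(13,15): Group B (13 < 15, 13+15 = 28).
(1,5): Group B (1 < 5, 1+5 = 6).

Group A, Group B, Group B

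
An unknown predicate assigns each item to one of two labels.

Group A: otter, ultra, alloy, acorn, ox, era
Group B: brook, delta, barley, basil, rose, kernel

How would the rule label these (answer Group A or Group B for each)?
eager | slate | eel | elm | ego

Rule: starts with a vowel. This holds for each 'Group A' example and fails for each 'Group B' one.
eager → starts with 'e' → Group A. slate → starts with 's' → Group B. eel → starts with 'e' → Group A. elm → starts with 'e' → Group A. ego → starts with 'e' → Group A.

Group A, Group B, Group A, Group A, Group A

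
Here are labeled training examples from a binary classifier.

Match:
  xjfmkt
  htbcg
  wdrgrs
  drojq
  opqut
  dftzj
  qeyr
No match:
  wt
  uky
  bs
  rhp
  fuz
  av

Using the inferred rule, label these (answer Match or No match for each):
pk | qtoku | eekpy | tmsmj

No match, Match, Match, Match

The rule appears to be: length ≥ 4.
pk → length 2 → No match.
qtoku → length 5 → Match.
eekpy → length 5 → Match.
tmsmj → length 5 → Match.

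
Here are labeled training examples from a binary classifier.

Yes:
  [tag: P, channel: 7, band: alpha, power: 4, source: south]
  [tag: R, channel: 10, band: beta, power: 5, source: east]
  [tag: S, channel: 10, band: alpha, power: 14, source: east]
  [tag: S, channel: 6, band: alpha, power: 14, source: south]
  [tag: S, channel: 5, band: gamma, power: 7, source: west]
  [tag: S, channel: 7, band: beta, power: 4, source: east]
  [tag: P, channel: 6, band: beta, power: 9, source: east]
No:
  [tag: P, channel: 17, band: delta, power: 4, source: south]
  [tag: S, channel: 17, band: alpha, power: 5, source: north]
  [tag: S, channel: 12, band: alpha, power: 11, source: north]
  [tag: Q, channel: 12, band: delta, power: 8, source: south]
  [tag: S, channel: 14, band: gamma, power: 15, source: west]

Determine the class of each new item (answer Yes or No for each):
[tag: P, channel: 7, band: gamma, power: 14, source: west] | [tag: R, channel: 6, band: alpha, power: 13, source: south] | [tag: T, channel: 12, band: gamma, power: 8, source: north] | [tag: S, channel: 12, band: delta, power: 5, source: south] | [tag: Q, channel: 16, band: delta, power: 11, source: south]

Yes, Yes, No, No, No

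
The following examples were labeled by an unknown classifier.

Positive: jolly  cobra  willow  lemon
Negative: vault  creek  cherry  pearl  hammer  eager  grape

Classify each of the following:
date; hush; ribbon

Comparing the two groups points to one rule — contains 'o'.
date → no 'o' → Negative.
hush → no 'o' → Negative.
ribbon → has 'o' → Positive.

Negative, Negative, Positive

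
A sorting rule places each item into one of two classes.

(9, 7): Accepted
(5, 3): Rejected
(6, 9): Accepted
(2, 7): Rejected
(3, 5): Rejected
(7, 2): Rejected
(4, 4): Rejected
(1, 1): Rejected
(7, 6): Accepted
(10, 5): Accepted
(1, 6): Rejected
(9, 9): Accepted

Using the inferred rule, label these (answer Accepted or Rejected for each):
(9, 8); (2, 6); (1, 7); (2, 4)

The common property of the 'Accepted' items is: sum ≥ 13. No 'Rejected' item has it.

Accepted, Rejected, Rejected, Rejected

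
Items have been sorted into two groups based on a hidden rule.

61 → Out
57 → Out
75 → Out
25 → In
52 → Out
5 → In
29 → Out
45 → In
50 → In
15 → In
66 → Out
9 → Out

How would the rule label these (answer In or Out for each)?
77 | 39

One predicate separates the groups cleanly: multiple of 5 AND at most 50.
77: Out (77 = 5·15 + 2, 77 > 50). 39: Out (39 = 5·7 + 4, 39 ≤ 50).

Out, Out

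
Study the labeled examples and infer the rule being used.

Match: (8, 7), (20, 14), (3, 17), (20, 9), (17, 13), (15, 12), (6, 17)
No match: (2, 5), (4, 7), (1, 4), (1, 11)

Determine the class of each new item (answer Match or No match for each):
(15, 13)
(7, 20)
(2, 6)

Match, Match, No match

The distinguishing property — sum ≥ 15 — holds for all the 'Match' cases and none of the 'No match' cases.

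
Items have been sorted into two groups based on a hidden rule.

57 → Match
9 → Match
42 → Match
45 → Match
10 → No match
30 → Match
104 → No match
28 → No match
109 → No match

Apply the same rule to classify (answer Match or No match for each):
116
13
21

Comparing the two groups points to one rule — multiple of 3.
116: 116 = 3·38 + 2 — does not satisfy this, so No match. 13: 13 = 3·4 + 1 — does not satisfy this, so No match. 21: 21 = 3·7 — satisfies this, so Match.

No match, No match, Match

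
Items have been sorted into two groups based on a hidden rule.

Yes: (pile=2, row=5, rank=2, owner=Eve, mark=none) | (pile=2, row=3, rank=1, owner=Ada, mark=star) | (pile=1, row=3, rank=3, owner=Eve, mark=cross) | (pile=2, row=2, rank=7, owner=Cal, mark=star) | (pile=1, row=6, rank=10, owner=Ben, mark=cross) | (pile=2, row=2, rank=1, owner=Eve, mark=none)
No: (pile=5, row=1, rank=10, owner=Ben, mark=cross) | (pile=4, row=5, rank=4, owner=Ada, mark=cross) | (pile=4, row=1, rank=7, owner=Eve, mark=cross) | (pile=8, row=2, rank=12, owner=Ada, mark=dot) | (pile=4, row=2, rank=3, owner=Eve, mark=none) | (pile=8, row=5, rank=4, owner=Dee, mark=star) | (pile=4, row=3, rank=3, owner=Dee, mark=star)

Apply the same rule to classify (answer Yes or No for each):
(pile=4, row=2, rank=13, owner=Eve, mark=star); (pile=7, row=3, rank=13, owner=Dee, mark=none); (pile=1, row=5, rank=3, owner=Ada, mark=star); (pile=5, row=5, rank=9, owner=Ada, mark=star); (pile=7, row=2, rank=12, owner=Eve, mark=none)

No, No, Yes, No, No

The pattern is that an item is 'Yes' exactly when: pile ≤ 2.
(pile=4, row=2, rank=13, owner=Eve, mark=star) — pile = 4, hence No. (pile=7, row=3, rank=13, owner=Dee, mark=none) — pile = 7, hence No. (pile=1, row=5, rank=3, owner=Ada, mark=star) — pile = 1, hence Yes. (pile=5, row=5, rank=9, owner=Ada, mark=star) — pile = 5, hence No. (pile=7, row=2, rank=12, owner=Eve, mark=none) — pile = 7, hence No.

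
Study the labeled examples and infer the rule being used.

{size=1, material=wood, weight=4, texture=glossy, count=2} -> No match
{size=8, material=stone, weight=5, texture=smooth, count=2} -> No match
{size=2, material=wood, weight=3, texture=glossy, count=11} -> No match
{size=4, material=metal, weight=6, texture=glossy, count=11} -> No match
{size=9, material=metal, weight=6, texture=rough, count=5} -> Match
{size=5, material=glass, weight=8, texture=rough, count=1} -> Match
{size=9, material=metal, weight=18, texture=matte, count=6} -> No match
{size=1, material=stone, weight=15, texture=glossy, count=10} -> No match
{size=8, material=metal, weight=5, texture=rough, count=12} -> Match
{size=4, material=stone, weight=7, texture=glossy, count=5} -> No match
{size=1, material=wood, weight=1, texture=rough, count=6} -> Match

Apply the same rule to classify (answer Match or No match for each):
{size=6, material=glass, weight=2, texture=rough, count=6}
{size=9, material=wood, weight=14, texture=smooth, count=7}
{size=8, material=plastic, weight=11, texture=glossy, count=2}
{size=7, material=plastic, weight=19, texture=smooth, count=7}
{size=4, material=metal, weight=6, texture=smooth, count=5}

One predicate separates the groups cleanly: texture is rough.
{size=6, material=glass, weight=2, texture=rough, count=6} → texture is rough → Match.
{size=9, material=wood, weight=14, texture=smooth, count=7} → texture is smooth → No match.
{size=8, material=plastic, weight=11, texture=glossy, count=2} → texture is glossy → No match.
{size=7, material=plastic, weight=19, texture=smooth, count=7} → texture is smooth → No match.
{size=4, material=metal, weight=6, texture=smooth, count=5} → texture is smooth → No match.

Match, No match, No match, No match, No match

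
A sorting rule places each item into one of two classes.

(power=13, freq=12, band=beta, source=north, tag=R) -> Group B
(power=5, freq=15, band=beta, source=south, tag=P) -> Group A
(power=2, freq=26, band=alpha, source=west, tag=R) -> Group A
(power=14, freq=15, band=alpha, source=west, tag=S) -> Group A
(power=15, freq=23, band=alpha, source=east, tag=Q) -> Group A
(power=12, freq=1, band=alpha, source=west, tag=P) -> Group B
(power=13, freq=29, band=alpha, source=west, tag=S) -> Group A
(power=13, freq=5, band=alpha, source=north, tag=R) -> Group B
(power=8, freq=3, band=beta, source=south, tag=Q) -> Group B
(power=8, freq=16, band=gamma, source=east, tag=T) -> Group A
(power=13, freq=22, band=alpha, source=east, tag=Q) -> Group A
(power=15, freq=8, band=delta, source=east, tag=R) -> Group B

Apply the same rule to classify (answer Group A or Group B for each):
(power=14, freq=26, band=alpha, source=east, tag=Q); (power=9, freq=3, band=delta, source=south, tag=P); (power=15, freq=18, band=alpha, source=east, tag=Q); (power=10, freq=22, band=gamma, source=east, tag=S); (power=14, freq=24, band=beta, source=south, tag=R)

Group A, Group B, Group A, Group A, Group A

The rule appears to be: freq ≥ 15.
(power=14, freq=26, band=alpha, source=east, tag=Q) → freq = 26 → Group A. (power=9, freq=3, band=delta, source=south, tag=P) → freq = 3 → Group B. (power=15, freq=18, band=alpha, source=east, tag=Q) → freq = 18 → Group A. (power=10, freq=22, band=gamma, source=east, tag=S) → freq = 22 → Group A. (power=14, freq=24, band=beta, source=south, tag=R) → freq = 24 → Group A.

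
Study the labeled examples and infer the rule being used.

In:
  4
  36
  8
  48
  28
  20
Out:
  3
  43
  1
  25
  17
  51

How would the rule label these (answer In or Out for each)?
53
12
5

Out, In, Out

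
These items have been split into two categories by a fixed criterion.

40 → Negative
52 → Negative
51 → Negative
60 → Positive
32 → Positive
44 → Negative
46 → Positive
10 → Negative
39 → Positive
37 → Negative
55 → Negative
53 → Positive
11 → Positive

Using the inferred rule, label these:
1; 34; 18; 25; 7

Negative, Negative, Positive, Positive, Negative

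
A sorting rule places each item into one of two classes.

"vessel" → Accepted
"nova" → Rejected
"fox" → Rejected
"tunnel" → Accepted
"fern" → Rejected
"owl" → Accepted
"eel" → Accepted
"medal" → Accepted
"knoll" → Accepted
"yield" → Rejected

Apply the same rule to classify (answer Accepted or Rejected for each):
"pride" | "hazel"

Rejected, Accepted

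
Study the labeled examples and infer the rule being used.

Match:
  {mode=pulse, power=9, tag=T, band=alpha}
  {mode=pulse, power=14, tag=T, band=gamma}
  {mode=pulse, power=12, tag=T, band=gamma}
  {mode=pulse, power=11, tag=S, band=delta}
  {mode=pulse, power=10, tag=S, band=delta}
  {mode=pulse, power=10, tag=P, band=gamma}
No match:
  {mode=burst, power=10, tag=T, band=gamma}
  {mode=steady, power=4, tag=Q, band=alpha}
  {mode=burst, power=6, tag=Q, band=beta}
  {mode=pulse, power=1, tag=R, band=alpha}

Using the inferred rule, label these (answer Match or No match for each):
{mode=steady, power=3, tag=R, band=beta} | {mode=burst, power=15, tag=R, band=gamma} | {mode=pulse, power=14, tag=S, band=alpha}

The simplest hypothesis consistent with all the labels is: mode is pulse AND power ≥ 4.
{mode=steady, power=3, tag=R, band=beta}: mode is steady, power = 3, doesn't qualify → No match. {mode=burst, power=15, tag=R, band=gamma}: mode is burst, power = 15, doesn't qualify → No match. {mode=pulse, power=14, tag=S, band=alpha}: mode is pulse, power = 14, fits → Match.

No match, No match, Match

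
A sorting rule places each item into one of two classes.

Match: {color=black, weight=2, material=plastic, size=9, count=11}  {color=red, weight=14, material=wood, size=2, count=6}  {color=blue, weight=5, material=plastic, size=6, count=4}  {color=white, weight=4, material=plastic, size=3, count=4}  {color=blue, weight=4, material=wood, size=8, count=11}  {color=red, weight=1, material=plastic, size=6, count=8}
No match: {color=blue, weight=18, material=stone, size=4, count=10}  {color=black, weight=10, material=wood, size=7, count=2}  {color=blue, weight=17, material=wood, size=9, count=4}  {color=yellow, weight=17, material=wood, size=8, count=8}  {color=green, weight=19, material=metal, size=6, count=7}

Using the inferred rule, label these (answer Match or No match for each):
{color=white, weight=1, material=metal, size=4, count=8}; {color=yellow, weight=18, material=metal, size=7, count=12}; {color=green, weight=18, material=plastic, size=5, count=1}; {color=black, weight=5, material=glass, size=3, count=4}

Match, No match, No match, Match

The classifier is using: count ≥ 4 AND weight ≤ 14.
{color=white, weight=1, material=metal, size=4, count=8} → count = 8, weight = 1 → Match. {color=yellow, weight=18, material=metal, size=7, count=12} → count = 12, weight = 18 → No match. {color=green, weight=18, material=plastic, size=5, count=1} → count = 1, weight = 18 → No match. {color=black, weight=5, material=glass, size=3, count=4} → count = 4, weight = 5 → Match.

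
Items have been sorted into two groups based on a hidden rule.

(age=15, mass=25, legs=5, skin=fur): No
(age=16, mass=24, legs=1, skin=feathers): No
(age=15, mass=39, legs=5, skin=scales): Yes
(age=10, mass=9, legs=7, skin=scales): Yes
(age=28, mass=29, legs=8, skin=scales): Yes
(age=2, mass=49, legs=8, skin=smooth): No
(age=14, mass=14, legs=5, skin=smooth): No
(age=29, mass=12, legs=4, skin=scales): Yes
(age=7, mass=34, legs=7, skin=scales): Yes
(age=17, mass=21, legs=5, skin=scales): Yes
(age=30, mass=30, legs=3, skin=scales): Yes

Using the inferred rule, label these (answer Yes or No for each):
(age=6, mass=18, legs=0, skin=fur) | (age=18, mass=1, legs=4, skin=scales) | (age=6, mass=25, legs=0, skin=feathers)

No, Yes, No

All 'Yes' examples share one property — skin is scales — and every 'No' example lacks it.
No: (age=6, mass=18, legs=0, skin=fur), since skin is fur.
Yes: (age=18, mass=1, legs=4, skin=scales), since skin is scales.
No: (age=6, mass=25, legs=0, skin=feathers), since skin is feathers.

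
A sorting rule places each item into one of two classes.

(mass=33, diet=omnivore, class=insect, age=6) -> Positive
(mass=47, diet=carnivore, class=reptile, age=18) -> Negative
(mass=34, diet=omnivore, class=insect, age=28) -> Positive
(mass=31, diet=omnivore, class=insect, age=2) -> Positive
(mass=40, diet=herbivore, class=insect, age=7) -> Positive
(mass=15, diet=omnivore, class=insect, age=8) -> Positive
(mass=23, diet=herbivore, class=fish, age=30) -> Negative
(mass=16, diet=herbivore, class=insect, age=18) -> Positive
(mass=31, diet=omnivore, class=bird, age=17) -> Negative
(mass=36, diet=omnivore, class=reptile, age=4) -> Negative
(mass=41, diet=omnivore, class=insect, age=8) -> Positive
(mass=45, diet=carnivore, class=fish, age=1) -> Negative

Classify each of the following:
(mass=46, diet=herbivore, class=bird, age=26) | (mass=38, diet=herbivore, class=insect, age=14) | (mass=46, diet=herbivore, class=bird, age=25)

The simplest hypothesis consistent with all the labels is: class is insect.
(mass=46, diet=herbivore, class=bird, age=26): Negative (class is bird).
(mass=38, diet=herbivore, class=insect, age=14): Positive (class is insect).
(mass=46, diet=herbivore, class=bird, age=25): Negative (class is bird).

Negative, Positive, Negative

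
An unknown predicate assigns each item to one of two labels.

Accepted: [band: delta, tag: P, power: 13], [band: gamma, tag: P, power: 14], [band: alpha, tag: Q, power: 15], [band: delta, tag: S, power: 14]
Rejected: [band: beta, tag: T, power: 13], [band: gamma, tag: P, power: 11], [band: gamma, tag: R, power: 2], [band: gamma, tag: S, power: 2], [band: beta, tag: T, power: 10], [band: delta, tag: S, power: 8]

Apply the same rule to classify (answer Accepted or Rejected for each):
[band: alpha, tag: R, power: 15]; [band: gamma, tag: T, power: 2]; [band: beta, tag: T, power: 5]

The distinguishing property — tag is not T AND power ≥ 13 — holds for all the 'Accepted' cases and none of the 'Rejected' cases.
[band: alpha, tag: R, power: 15] — tag is R, power = 15, hence Accepted.
[band: gamma, tag: T, power: 2] — tag is T, power = 2, hence Rejected.
[band: beta, tag: T, power: 5] — tag is T, power = 5, hence Rejected.

Accepted, Rejected, Rejected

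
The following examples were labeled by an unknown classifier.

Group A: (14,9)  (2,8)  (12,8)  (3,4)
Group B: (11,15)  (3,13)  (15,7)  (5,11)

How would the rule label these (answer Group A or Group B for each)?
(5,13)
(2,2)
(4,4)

Group B, Group A, Group A

One predicate separates the groups cleanly: product is even.
(5,13): Group B (5·13 = 65). (2,2): Group A (2·2 = 4). (4,4): Group A (4·4 = 16).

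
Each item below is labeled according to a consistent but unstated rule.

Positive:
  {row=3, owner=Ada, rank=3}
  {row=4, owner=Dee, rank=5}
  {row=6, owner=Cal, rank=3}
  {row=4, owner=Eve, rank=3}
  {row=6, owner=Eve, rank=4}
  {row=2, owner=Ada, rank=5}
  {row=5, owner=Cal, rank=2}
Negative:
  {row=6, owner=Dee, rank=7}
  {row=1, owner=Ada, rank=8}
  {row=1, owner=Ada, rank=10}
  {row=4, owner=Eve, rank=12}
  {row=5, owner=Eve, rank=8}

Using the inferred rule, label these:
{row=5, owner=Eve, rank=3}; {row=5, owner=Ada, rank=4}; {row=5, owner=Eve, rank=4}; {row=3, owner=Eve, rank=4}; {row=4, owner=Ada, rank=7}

Positive, Positive, Positive, Positive, Negative

A rule that fits every label: rank ≤ 5 — true of each 'Positive' example, false of each 'Negative' one.
{row=5, owner=Eve, rank=3} → rank = 3 → Positive. {row=5, owner=Ada, rank=4} → rank = 4 → Positive. {row=5, owner=Eve, rank=4} → rank = 4 → Positive. {row=3, owner=Eve, rank=4} → rank = 4 → Positive. {row=4, owner=Ada, rank=7} → rank = 7 → Negative.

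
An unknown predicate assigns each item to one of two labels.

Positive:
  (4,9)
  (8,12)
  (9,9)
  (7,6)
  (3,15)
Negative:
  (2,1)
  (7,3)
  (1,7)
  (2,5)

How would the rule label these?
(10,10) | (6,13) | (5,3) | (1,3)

Positive, Positive, Negative, Negative

Rule: sum ≥ 13. This holds for each 'Positive' example and fails for each 'Negative' one.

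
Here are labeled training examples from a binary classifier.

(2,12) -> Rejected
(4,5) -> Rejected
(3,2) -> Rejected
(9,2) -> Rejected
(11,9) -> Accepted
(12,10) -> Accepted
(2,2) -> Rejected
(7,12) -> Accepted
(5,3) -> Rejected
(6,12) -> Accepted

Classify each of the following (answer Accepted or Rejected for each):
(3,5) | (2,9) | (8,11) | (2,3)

Rejected, Rejected, Accepted, Rejected

The common property of the 'Accepted' items is: sum ≥ 18. No 'Rejected' item has it.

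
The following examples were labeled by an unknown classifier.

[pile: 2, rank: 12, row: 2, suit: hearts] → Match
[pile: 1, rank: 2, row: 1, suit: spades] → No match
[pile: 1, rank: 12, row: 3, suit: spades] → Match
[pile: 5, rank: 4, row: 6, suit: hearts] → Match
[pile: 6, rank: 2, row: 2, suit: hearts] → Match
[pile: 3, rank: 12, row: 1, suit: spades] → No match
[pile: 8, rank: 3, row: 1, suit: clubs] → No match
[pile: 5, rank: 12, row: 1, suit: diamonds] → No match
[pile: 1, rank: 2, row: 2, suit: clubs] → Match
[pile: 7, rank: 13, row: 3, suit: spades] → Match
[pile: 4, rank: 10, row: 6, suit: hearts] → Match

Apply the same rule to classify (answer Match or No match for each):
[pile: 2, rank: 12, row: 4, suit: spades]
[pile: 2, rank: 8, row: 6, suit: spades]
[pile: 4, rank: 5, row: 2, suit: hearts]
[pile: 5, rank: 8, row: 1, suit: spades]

Match, Match, Match, No match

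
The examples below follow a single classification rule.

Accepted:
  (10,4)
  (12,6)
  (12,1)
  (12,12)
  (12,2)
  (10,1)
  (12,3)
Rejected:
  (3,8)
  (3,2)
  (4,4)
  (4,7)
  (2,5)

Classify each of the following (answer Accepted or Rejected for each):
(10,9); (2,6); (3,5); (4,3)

Accepted, Rejected, Rejected, Rejected

The classifier is using: first ≥ 5.
(10,9) — first 10, hence Accepted. (2,6) — first 2, hence Rejected. (3,5) — first 3, hence Rejected. (4,3) — first 4, hence Rejected.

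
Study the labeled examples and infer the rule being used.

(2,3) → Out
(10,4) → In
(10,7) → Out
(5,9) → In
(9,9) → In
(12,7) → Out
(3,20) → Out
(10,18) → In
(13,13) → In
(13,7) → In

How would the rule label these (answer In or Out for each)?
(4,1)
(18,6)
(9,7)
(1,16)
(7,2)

Out, In, In, Out, Out

The distinguishing property — sum is even — holds for all the 'In' cases and none of the 'Out' cases.
Out: (4,1), since 4+1 = 5.
In: (18,6), since 18+6 = 24.
In: (9,7), since 9+7 = 16.
Out: (1,16), since 1+16 = 17.
Out: (7,2), since 7+2 = 9.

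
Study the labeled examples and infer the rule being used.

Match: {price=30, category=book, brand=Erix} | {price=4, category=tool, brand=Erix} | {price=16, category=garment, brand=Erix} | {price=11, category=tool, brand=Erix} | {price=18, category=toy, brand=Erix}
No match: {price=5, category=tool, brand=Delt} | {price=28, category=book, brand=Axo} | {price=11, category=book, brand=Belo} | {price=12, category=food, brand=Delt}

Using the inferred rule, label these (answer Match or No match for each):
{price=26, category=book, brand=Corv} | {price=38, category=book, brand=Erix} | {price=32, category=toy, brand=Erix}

No match, Match, Match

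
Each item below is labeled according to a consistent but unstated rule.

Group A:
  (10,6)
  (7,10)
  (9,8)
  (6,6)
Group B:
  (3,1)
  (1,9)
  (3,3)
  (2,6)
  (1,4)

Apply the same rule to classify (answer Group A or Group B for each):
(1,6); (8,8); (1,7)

Group B, Group A, Group B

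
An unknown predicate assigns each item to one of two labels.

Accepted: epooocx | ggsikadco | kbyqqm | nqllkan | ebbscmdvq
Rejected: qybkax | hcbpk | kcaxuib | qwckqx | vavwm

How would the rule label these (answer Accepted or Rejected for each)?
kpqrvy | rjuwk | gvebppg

One predicate separates the groups cleanly: has a double letter.
kpqrvy — no doubled letter, hence Rejected. rjuwk — no doubled letter, hence Rejected. gvebppg — 'pp' doubled, hence Accepted.

Rejected, Rejected, Accepted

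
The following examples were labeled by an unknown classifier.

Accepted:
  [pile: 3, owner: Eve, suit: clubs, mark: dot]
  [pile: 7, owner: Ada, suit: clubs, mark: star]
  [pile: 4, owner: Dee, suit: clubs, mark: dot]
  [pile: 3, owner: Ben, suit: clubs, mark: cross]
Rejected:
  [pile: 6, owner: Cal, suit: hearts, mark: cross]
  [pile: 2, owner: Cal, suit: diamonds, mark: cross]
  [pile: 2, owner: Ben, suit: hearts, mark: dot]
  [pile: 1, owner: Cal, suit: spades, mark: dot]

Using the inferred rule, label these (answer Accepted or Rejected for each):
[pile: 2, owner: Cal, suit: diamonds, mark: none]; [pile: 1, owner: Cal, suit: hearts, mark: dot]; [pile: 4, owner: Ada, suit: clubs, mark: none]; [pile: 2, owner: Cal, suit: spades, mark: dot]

Checking candidate rules against both groups, what survives is: suit is clubs.
[pile: 2, owner: Cal, suit: diamonds, mark: none]: Rejected (suit is diamonds). [pile: 1, owner: Cal, suit: hearts, mark: dot]: Rejected (suit is hearts). [pile: 4, owner: Ada, suit: clubs, mark: none]: Accepted (suit is clubs). [pile: 2, owner: Cal, suit: spades, mark: dot]: Rejected (suit is spades).

Rejected, Rejected, Accepted, Rejected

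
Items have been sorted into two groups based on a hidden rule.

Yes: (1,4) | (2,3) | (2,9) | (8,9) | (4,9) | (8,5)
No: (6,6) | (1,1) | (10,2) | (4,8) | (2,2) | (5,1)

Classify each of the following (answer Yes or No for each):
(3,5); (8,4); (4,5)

No, No, Yes

The classifier is using: sum is odd.
(3,5): 3+5 = 8, does not fit → No. (8,4): 8+4 = 12, does not fit → No. (4,5): 4+5 = 9, has this property → Yes.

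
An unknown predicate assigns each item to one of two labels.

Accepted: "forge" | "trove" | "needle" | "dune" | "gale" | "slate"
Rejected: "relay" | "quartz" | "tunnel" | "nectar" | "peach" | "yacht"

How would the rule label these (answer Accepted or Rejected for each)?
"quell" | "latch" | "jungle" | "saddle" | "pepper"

Rejected, Rejected, Accepted, Accepted, Rejected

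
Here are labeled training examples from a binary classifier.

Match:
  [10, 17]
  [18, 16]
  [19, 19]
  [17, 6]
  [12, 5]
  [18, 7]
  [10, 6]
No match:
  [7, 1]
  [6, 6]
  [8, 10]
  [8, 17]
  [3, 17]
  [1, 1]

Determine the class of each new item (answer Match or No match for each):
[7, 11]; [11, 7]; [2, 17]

No match, Match, No match

One predicate separates the groups cleanly: first ≥ 10.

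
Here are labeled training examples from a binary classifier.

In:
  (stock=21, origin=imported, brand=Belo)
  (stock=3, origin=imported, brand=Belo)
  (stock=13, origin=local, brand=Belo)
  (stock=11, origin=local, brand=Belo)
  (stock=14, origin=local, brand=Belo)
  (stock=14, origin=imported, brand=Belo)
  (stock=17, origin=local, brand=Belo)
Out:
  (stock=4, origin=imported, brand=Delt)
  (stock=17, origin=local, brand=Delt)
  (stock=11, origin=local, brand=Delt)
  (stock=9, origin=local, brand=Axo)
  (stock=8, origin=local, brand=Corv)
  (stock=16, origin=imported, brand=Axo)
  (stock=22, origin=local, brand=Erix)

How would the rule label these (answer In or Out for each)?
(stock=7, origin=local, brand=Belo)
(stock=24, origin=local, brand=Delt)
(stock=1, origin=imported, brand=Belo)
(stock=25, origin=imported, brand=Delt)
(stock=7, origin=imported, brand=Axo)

In, Out, In, Out, Out

Looking at the examples, the only property every 'In' case has and every 'Out' case lacks is: brand is Belo.
(stock=7, origin=local, brand=Belo): brand is Belo — has this property, so In.
(stock=24, origin=local, brand=Delt): brand is Delt — lacks this property, so Out.
(stock=1, origin=imported, brand=Belo): brand is Belo — has this property, so In.
(stock=25, origin=imported, brand=Delt): brand is Delt — lacks this property, so Out.
(stock=7, origin=imported, brand=Axo): brand is Axo — lacks this property, so Out.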